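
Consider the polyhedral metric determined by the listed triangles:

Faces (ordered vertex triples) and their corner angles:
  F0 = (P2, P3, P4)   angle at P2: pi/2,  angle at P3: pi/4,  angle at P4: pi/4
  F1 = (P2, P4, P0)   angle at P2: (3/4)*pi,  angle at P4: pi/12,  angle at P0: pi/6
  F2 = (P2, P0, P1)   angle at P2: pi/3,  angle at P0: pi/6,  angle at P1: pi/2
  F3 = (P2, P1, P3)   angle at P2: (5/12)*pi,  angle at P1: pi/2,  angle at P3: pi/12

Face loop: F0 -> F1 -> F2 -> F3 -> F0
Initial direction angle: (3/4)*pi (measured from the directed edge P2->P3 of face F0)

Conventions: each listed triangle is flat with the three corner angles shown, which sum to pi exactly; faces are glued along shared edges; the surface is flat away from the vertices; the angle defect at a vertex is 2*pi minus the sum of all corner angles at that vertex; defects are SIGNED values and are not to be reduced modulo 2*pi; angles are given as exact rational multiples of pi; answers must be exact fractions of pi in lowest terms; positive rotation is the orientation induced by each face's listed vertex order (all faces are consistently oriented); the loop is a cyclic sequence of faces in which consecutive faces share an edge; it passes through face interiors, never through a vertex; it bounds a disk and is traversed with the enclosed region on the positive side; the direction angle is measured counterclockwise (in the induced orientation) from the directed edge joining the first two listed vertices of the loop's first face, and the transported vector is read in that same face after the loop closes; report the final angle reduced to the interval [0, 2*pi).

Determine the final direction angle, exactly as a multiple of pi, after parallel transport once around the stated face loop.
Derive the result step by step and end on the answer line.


enclosed vertex P2: corner angles sum to 2*pi, defect = 2*pi - 2*pi = 0
adding the enclosed defects to the starting angle (mod 2*pi, induced orientation) gives the holonomy
final angle = (3/4)*pi + 0 = (3/4)*pi (mod 2*pi)

Answer: final direction angle = (3/4)*pi


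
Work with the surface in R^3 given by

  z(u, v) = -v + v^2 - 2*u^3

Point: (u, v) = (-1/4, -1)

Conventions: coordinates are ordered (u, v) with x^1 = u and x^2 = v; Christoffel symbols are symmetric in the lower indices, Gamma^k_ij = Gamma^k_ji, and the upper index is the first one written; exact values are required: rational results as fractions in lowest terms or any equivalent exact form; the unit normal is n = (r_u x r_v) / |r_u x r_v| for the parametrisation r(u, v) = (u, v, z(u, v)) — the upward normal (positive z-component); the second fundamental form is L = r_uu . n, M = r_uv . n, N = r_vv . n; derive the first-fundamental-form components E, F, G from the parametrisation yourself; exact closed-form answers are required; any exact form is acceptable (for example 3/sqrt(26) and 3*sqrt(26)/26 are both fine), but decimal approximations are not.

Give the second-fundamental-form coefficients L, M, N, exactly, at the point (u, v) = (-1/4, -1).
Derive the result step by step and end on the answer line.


z_u = -3/8, z_v = -3, z_uu = 3, z_uv = 0, z_vv = 2
E = 73/64, F = 9/8, G = 10; answer radicand W^2 = 649/64
unnormalised second-form numerators: l = 3, m = 0, n = 2; L = l/sqrt(649/64), and similarly M = m/sqrt(W^2), N = n/sqrt(W^2)

Answer: L = 24*sqrt(649)/649, M = 0, N = 16*sqrt(649)/649


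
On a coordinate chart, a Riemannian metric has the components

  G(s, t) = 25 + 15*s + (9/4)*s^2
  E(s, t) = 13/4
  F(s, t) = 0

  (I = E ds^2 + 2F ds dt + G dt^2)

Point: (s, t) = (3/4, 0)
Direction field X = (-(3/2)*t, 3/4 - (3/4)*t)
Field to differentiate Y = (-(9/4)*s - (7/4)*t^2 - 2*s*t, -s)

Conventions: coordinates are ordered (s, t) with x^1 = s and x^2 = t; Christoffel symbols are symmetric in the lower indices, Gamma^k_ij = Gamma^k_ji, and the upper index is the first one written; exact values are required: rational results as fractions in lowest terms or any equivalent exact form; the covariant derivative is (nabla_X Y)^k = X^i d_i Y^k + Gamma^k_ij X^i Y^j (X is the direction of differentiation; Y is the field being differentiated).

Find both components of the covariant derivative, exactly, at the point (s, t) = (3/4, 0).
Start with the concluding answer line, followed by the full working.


Answer: (nabla_X Y)^s = 387/832, (nabla_X Y)^t = -243/784

E = 13/4, F = 0, G = 2401/64 at the point
E_s = 0, E_t = 0, F_s = 0, F_t = 0, G_s = 147/8, G_t = 0
EG - F^2 = 31213/256;  g^inv = (256/31213) * [[2401/64, 0], [0, 13/4]]
first-kind symbols [ij,l] = (1/2)(d_i g_jl + d_j g_il - d_l g_ij): [ss,s] = E_s/2 = 0, [ss,t] = F_s - E_t/2 = 0, [st,s] = E_t/2 = 0, [st,t] = G_s/2 = 147/16, [tt,s] = F_t - G_s/2 = -147/16, [tt,t] = G_t/2 = 0
Gamma^s_ij = (G*[ij,s] - F*[ij,t])/(EG - F^2), Gamma^t_ij = (E*[ij,t] - F*[ij,s])/(EG - F^2)
Gamma_sss = 0, Gamma_sst = 0, Gamma_stt = -147/52, Gamma_tss = 0, Gamma_tst = 12/49, Gamma_ttt = 0
X = (0, 3/4), Y = (-27/16, -3/4) at the point


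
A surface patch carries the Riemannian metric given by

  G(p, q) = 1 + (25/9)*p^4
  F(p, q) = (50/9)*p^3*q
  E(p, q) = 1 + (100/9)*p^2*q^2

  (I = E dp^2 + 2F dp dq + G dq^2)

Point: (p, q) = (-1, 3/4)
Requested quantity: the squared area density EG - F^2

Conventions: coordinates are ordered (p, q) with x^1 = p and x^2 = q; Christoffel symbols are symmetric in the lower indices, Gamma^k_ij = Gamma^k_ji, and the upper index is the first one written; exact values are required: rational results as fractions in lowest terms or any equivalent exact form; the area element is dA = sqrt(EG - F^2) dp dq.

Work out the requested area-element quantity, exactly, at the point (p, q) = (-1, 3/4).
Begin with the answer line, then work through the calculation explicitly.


Answer: EG - F^2 = 361/36

E = 29/4, F = -25/6, G = 34/9; EG - F^2 = 361/36


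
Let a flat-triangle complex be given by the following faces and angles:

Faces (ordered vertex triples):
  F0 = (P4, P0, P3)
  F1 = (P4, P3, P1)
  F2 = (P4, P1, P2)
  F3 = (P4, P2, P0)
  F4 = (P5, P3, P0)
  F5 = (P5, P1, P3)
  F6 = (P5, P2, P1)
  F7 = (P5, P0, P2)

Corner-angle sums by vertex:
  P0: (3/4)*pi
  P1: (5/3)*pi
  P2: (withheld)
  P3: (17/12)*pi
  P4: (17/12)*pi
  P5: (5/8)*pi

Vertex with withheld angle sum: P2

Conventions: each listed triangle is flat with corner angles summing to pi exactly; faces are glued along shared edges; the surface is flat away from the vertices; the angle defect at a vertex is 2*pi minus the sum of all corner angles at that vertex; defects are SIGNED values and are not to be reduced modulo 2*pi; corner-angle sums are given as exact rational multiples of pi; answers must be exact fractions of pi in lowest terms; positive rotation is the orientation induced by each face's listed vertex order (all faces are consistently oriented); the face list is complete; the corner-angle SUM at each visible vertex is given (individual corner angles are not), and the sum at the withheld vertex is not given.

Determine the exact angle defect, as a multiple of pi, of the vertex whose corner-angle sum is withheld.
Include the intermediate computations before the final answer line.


V = 6, E = 12, F = 8; chi = V - E + F = 2
Gauss-Bonnet: total defect = 2*pi*chi = 4*pi; visible defects sum to (33/8)*pi

Answer: defect(P2) = -pi/8


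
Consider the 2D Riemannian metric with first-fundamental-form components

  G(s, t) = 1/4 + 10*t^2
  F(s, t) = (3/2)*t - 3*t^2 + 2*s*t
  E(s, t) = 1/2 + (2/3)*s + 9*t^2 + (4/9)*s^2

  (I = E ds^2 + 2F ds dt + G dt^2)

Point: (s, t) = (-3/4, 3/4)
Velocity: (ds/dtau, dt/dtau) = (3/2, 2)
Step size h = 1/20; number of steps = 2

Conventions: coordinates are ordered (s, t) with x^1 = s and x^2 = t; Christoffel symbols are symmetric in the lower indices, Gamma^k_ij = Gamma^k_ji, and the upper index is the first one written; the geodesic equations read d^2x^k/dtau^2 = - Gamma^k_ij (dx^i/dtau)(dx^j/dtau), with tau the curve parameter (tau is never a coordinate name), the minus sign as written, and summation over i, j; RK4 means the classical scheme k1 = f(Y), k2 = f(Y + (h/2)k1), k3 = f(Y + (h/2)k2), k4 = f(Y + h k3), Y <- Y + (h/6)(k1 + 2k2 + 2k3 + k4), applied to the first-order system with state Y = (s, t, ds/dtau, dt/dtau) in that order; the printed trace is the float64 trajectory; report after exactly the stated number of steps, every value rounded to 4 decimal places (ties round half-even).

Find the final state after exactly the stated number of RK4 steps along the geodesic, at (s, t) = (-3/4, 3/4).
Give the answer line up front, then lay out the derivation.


Answer: s = -0.6223, t = 0.9306, ds/dtau = 1.1015, dt/dtau = 1.6451

f(Y) = (ds/dtau, dt/dtau, -Gamma^s_ij Y'^i Y'^j, -Gamma^t_ij Y'^i Y'^j) with the Gammas evaluated at the stage position; h = 0.050000; intermediate values shown to 6 dp
step 0: s = -0.7500, t = 0.7500, ds/dtau = 1.5000, dt/dtau = 2.0000
step 1:
  k1: at (s, t) = (-0.750000, 0.750000), (ds/dtau, dt/dtau) = (1.500000, 2.000000); Gamma_sss = -0.312354, Gamma_sst = 1.398155, Gamma_stt = -0.485883, Gamma_tss = -0.983336, Gamma_tst = 0.401598, Gamma_ttt = 1.137033; k1 = (1.500000, 2.000000, -5.742597, -4.745214)
  k2: at (s, t) = (-0.712500, 0.800000), (ds/dtau, dt/dtau) = (1.356435, 1.881370); Gamma_sss = -0.282248, Gamma_sst = 1.311384, Gamma_stt = -0.453048, Gamma_tss = -0.921050, Gamma_tst = 0.366793, Gamma_ttt = 1.076290; k2 = (1.356435, 1.881370, -4.570288, -3.987010)
  k3: at (s, t) = (-0.716089, 0.797034), (ds/dtau, dt/dtau) = (1.385743, 1.900325); Gamma_sss = -0.284414, Gamma_sst = 1.316552, Gamma_stt = -0.454996, Gamma_tss = -0.924767, Gamma_tst = 0.369232, Gamma_ttt = 1.079540; k3 = (1.385743, 1.900325, -4.744661, -4.067301)
  k4: at (s, t) = (-0.680713, 0.845016), (ds/dtau, dt/dtau) = (1.262767, 1.796635); Gamma_sss = -0.259645, Gamma_sst = 1.241915, Gamma_stt = -0.427210, Gamma_tss = -0.871509, Gamma_tst = 0.340294, Gamma_ttt = 1.026319; k4 = (1.262767, 1.796635, -3.842131, -3.467234)
  Y <- Y + (h/6)(k1 + 2k2 + 2k3 + k4): s = -0.6813, t = 0.8447, ds/dtau = 1.2649, dt/dtau = 1.7973
step 2:
  k1: at (s, t) = (-0.681274, 0.844667), (ds/dtau, dt/dtau) = (1.264878, 1.797324); Gamma_sss = -0.259914, Gamma_sst = 1.242491, Gamma_stt = -0.427424, Gamma_tss = -0.871921, Gamma_tst = 0.340594, Gamma_ttt = 1.026653; k1 = (1.264878, 1.797324, -3.852766, -3.470080)
  k2: at (s, t) = (-0.649652, 0.889600), (ds/dtau, dt/dtau) = (1.168559, 1.710572); Gamma_sss = -0.240209, Gamma_sst = 1.179759, Gamma_stt = -0.404390, Gamma_tss = -0.827377, Gamma_tst = 0.317289, Gamma_ttt = 0.980920; k2 = (1.168559, 1.710572, -3.205173, -3.008880)
  k3: at (s, t) = (-0.652060, 0.887431), (ds/dtau, dt/dtau) = (1.184749, 1.722102); Gamma_sss = -0.241370, Gamma_sst = 1.182809, Gamma_stt = -0.405508, Gamma_tss = -0.829543, Gamma_tst = 0.318620, Gamma_ttt = 0.982943; k3 = (1.184749, 1.722102, -3.285091, -3.050817)
  k4: at (s, t) = (-0.622037, 0.930772), (ds/dtau, dt/dtau) = (1.100624, 1.644784); Gamma_sss = -0.224633, Gamma_sst = 1.127598, Gamma_stt = -0.385442, Gamma_tss = -0.790467, Gamma_tst = 0.298656, Gamma_ttt = 0.942155; k4 = (1.100624, 1.644784, -2.767697, -2.672582)
  Y <- Y + (h/6)(k1 + 2k2 + 2k3 + k4): s = -0.6223, t = 0.9306, ds/dtau = 1.1015, dt/dtau = 1.6451


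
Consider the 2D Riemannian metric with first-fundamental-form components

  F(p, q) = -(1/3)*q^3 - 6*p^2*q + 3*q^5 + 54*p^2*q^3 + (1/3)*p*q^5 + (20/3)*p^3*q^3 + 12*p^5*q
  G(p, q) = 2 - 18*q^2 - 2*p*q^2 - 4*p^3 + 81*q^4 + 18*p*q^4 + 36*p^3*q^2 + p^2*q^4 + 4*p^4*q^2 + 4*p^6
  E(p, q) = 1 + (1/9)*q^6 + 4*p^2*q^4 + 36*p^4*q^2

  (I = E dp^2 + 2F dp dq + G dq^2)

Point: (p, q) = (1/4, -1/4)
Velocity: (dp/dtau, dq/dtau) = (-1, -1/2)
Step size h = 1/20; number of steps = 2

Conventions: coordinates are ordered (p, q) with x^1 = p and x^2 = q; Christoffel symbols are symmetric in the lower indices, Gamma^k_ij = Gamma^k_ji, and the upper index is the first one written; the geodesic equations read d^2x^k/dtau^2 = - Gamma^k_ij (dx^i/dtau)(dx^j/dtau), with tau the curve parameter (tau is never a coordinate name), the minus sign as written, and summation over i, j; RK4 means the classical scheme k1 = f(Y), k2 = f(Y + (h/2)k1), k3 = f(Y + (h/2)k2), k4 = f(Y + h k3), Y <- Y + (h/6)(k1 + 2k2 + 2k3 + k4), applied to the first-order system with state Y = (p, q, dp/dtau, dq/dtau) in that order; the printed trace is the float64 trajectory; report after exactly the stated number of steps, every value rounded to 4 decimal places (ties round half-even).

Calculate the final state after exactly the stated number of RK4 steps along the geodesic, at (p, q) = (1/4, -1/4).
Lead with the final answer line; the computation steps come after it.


Answer: p = 0.1494, q = -0.3023, dp/dtau = -1.0114, dq/dtau = -0.5434

f(Y) = (dp/dtau, dq/dtau, -Gamma^p_ij Y'^i Y'^j, -Gamma^q_ij Y'^i Y'^j) with the Gammas evaluated at the stage position; h = 0.050000; intermediate values shown to 6 dp
step 0: p = 0.2500, q = -0.2500, dp/dtau = -1.0000, dq/dtau = -0.5000
step 1:
  k1: at (p, q) = (0.250000, -0.250000), (dp/dtau, dq/dtau) = (-1.000000, -0.500000); Gamma_ppp = 0.063851, Gamma_ppq = -0.037246, Gamma_pqq = 0.393746, Gamma_qpp = 0.252042, Gamma_qpq = -0.147025, Gamma_qqq = 1.554259; k1 = (-1.000000, -0.500000, -0.125041, -0.493582)
  k2: at (p, q) = (0.225000, -0.262500), (dp/dtau, dq/dtau) = (-1.003126, -0.512340); Gamma_ppp = 0.054078, Gamma_ppq = -0.028434, Gamma_pqq = 0.369535, Gamma_qpp = 0.215370, Gamma_qpq = -0.113240, Gamma_qqq = 1.471695; k2 = (-1.003126, -0.512340, -0.122190, -0.486629)
  k3: at (p, q) = (0.224922, -0.262808), (dp/dtau, dq/dtau) = (-1.003055, -0.512166); Gamma_ppp = 0.054208, Gamma_ppq = -0.028475, Gamma_pqq = 0.370549, Gamma_qpp = 0.214812, Gamma_qpq = -0.112839, Gamma_qqq = 1.468381; k3 = (-1.003055, -0.512166, -0.122483, -0.485366)
  k4: at (p, q) = (0.199847, -0.275608), (dp/dtau, dq/dtau) = (-1.006124, -0.524268); Gamma_ppp = 0.044415, Gamma_ppq = -0.021207, Gamma_pqq = 0.340771, Gamma_qpp = 0.173478, Gamma_qpq = -0.082833, Gamma_qqq = 1.330994; k4 = (-1.006124, -0.524268, -0.116251, -0.454058)
  Y <- Y + (h/6)(k1 + 2k2 + 2k3 + k4): p = 0.1998, q = -0.2756, dp/dtau = -1.0061, dq/dtau = -0.5241
step 2:
  k1: at (p, q) = (0.199846, -0.275611), (dp/dtau, dq/dtau) = (-1.006089, -0.524097); Gamma_ppp = 0.044415, Gamma_ppq = -0.021207, Gamma_pqq = 0.340776, Gamma_qpp = 0.173473, Gamma_qpq = -0.082829, Gamma_qqq = 1.330959; k1 = (-1.006089, -0.524097, -0.116197, -0.453826)
  k2: at (p, q) = (0.174694, -0.288713), (dp/dtau, dq/dtau) = (-1.008994, -0.535443); Gamma_ppp = 0.034959, Gamma_ppq = -0.015391, Gamma_pqq = 0.305996, Gamma_qpp = 0.128942, Gamma_qpq = -0.056768, Gamma_qqq = 1.128644; k2 = (-1.008994, -0.535443, -0.106689, -0.393513)
  k3: at (p, q) = (0.174621, -0.288997), (dp/dtau, dq/dtau) = (-1.008756, -0.533935); Gamma_ppp = 0.035018, Gamma_ppq = -0.015409, Gamma_pqq = 0.306646, Gamma_qpp = 0.128243, Gamma_qpq = -0.056431, Gamma_qqq = 1.122982; k3 = (-1.008756, -0.533935, -0.106456, -0.389857)
  k4: at (p, q) = (0.149408, -0.302307), (dp/dtau, dq/dtau) = (-1.011411, -0.543590); Gamma_ppp = 0.026225, Gamma_ppq = -0.010902, Gamma_pqq = 0.267658, Gamma_qpp = 0.082932, Gamma_qpq = -0.034477, Gamma_qqq = 0.846430; k4 = (-1.011411, -0.543590, -0.093929, -0.297037)
  Y <- Y + (h/6)(k1 + 2k2 + 2k3 + k4): p = 0.1494, q = -0.3023, dp/dtau = -1.0114, dq/dtau = -0.5434


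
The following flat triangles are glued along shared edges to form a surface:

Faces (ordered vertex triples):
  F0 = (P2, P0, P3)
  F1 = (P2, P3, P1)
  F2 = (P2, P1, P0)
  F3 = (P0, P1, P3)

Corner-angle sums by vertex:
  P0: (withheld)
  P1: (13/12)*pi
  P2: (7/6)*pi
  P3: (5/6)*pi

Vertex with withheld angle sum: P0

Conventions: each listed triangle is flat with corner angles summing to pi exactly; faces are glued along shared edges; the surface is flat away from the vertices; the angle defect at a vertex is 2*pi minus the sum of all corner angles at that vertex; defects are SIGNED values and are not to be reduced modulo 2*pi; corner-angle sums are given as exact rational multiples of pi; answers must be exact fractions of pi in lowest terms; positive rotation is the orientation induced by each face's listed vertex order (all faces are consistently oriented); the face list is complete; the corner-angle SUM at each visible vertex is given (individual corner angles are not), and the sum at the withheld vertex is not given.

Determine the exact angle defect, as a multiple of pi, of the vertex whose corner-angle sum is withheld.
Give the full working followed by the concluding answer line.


V = 4, E = 6, F = 4; chi = V - E + F = 2
Gauss-Bonnet: total defect = 2*pi*chi = 4*pi; visible defects sum to (35/12)*pi

Answer: defect(P0) = (13/12)*pi


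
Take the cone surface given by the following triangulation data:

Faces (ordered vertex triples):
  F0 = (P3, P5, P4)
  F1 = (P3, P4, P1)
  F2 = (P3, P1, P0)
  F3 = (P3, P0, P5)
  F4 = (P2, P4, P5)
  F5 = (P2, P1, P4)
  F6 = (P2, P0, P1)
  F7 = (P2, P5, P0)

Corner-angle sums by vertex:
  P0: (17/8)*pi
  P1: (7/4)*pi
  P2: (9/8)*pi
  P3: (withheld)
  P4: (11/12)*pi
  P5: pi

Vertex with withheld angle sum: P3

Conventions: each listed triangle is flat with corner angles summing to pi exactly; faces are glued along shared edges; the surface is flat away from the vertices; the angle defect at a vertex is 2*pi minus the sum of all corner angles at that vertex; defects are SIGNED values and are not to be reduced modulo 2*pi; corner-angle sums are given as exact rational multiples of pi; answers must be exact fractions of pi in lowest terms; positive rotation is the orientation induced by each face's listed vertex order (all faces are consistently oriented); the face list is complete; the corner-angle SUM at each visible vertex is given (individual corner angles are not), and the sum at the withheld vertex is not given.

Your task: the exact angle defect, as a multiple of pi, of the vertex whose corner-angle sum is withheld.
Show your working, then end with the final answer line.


V = 6, E = 12, F = 8; chi = V - E + F = 2
Gauss-Bonnet: total defect = 2*pi*chi = 4*pi; visible defects sum to (37/12)*pi

Answer: defect(P3) = (11/12)*pi


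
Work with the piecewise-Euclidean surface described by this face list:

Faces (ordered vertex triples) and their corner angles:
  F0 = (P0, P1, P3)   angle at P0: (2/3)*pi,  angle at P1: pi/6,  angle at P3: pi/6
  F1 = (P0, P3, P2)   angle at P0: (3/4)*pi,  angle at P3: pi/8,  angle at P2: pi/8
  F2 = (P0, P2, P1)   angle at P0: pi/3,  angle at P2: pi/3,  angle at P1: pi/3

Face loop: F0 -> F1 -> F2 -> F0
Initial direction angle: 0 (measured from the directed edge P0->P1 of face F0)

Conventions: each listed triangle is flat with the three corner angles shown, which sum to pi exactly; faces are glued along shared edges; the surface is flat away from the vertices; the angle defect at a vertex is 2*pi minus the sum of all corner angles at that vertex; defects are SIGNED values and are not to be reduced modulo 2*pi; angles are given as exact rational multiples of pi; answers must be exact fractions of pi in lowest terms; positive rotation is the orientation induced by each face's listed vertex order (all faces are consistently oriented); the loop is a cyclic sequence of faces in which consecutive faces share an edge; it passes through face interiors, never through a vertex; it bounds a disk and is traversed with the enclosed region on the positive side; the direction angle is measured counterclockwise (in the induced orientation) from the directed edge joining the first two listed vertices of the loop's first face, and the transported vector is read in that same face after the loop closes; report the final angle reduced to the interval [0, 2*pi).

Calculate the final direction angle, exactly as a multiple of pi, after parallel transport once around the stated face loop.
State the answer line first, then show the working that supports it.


Answer: final direction angle = pi/4

enclosed vertex P0: corner angles sum to (7/4)*pi, defect = 2*pi - (7/4)*pi = pi/4
by Gauss-Bonnet the loop rotates the vector by the enclosed defect sum (positive orientation, mod 2*pi)
final angle = 0 + pi/4 = pi/4 (mod 2*pi)


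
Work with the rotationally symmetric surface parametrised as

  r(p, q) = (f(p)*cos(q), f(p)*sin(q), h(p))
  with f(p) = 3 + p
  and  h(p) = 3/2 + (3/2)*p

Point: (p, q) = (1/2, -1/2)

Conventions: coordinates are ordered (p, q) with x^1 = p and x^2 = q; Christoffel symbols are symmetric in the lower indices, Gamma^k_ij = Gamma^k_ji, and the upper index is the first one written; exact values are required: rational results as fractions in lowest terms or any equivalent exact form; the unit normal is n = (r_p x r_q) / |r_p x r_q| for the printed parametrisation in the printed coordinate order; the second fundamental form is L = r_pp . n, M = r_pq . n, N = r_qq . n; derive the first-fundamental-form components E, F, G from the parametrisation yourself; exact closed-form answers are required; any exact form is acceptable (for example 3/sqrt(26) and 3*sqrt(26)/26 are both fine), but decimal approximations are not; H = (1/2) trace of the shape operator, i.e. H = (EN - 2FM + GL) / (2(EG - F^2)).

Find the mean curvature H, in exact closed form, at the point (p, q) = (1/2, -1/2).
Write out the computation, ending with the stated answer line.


f = 7/2, f' = 1, f'' = 0, h' = 3/2, h'' = 0
E = 13/4, F = 0, G = 49/4; answer radicand W^2 = 13/4
unnormalised second-form numerators: l = 0, m = 0, n = 21/4; L = l/sqrt(13/4), and similarly M = m/sqrt(W^2), N = n/sqrt(W^2)
H = (E*n - 2*F*m + G*l) / (2*(EG - F^2)*sqrt(W^2)); E*n - 2*F*m + G*l = 273/16, EG - F^2 = 637/16, so H = (3/14)/sqrt(13/4)

Answer: H = 3*sqrt(13)/91


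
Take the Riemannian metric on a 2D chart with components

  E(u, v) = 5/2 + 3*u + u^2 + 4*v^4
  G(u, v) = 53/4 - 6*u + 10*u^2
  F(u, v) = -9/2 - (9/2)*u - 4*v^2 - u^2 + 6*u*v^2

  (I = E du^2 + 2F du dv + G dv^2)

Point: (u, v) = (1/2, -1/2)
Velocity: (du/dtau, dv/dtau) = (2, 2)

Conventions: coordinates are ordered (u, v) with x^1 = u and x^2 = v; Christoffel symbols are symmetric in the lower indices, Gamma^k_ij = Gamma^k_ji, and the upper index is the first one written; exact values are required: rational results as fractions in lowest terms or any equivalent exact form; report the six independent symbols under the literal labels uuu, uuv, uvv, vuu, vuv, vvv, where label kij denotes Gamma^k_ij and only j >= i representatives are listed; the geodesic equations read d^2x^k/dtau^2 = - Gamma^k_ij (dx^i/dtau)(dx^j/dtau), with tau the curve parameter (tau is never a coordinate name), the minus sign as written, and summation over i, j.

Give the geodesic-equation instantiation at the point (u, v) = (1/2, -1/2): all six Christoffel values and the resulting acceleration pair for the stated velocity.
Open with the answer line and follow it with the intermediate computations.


Answer: Gamma_uuu = 60/77, Gamma_uuv = 4/11, Gamma_uvv = -204/77, Gamma_vuu = 16/77, Gamma_vuv = 4/11, Gamma_vvv = -116/77; accelerations (d^2u/dtau^2, d^2v/dtau^2) = (32/7, 16/7)

E = 9/2, F = -29/4, G = 51/4 at the point
E_u = 4, E_v = -2, F_u = -4, F_v = 1, G_u = 4, G_v = 0
EG - F^2 = 77/16;  g^inv = (16/77) * [[51/4, 29/4], [29/4, 9/2]]
first-kind symbols [ij,l] = (1/2)(d_i g_jl + d_j g_il - d_l g_ij): [uu,u] = E_u/2 = 2, [uu,v] = F_u - E_v/2 = -3, [uv,u] = E_v/2 = -1, [uv,v] = G_u/2 = 2, [vv,u] = F_v - G_u/2 = -1, [vv,v] = G_v/2 = 0
Gamma^u_ij = (G*[ij,u] - F*[ij,v])/(EG - F^2), Gamma^v_ij = (E*[ij,v] - F*[ij,u])/(EG - F^2)
Gamma_uuu = 60/77, Gamma_uuv = 4/11, Gamma_uvv = -204/77, Gamma_vuu = 16/77, Gamma_vuv = 4/11, Gamma_vvv = -116/77
d^2u/dtau^2 = -(Gamma_uuu*(2)^2 + 2*Gamma_uuv*(2)*(2) + Gamma_uvv*(2)^2) = 32/7
d^2v/dtau^2 = -(Gamma_vuu*(2)^2 + 2*Gamma_vuv*(2)*(2) + Gamma_vvv*(2)^2) = 16/7


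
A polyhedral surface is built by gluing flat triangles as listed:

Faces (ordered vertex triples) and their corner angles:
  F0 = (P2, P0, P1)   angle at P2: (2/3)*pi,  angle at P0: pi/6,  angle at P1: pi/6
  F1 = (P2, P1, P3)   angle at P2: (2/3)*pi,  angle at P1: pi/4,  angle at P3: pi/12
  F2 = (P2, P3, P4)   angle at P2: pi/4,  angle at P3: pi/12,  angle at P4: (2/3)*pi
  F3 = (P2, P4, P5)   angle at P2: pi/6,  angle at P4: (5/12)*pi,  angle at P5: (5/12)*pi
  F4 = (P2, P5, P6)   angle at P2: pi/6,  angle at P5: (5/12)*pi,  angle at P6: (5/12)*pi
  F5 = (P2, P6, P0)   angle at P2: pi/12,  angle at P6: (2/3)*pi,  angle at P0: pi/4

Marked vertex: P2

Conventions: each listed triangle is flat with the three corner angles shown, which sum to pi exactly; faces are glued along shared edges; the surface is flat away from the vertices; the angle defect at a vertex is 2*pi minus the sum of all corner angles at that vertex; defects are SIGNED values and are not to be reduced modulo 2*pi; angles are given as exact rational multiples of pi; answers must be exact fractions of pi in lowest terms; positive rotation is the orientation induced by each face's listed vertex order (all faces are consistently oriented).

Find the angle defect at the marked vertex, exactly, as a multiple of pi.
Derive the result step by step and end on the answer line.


Sum of corner angles at P2: 2*pi
defect = 2*pi - 2*pi

Answer: defect(P2) = 0


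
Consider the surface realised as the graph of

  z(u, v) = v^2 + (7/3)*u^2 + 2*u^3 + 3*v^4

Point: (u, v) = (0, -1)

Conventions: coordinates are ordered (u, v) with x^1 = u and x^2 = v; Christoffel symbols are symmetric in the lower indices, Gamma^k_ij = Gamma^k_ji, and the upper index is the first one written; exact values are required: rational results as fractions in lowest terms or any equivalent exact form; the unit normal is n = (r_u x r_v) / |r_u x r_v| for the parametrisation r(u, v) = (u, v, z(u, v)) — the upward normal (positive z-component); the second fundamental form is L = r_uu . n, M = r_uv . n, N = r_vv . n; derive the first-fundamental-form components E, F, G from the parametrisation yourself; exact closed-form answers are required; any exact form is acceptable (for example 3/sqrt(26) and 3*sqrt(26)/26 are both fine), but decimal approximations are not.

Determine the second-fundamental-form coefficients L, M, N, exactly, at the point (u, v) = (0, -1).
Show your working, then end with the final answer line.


z_u = 0, z_v = -14, z_uu = 14/3, z_uv = 0, z_vv = 38
E = 1, F = 0, G = 197; answer radicand W^2 = 197
unnormalised second-form numerators: l = 14/3, m = 0, n = 38; L = l/sqrt(197), and similarly M = m/sqrt(W^2), N = n/sqrt(W^2)

Answer: L = 14*sqrt(197)/591, M = 0, N = 38*sqrt(197)/197


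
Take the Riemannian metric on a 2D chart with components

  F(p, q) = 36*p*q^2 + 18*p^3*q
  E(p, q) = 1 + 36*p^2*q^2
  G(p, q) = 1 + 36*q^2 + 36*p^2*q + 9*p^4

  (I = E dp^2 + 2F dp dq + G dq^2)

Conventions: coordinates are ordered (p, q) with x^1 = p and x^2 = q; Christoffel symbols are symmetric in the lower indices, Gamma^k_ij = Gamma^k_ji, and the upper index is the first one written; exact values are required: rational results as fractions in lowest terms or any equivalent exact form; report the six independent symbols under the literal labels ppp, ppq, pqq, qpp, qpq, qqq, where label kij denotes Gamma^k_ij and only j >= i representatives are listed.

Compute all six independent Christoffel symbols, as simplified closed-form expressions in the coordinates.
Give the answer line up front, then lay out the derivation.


Answer: Gamma_ppp = 36*p*q^2/(9*p^4 + 36*p^2*q^2 + 36*p^2*q + 36*q^2 + 1), Gamma_ppq = 36*p^2*q/(9*p^4 + 36*p^2*q^2 + 36*p^2*q + 36*q^2 + 1), Gamma_pqq = 36*p*q/(9*p^4 + 36*p^2*q^2 + 36*p^2*q + 36*q^2 + 1), Gamma_qpp = (18*p^2*q + 36*q^2)/(9*p^4 + 36*p^2*q^2 + 36*p^2*q + 36*q^2 + 1), Gamma_qpq = (18*p^3 + 36*p*q)/(9*p^4 + 36*p^2*q^2 + 36*p^2*q + 36*q^2 + 1), Gamma_qqq = (18*p^2 + 36*q)/(9*p^4 + 36*p^2*q^2 + 36*p^2*q + 36*q^2 + 1)

E = 1 + 36*p^2*q^2; F = 36*p*q^2 + 18*p^3*q; G = 1 + 36*q^2 + 36*p^2*q + 9*p^4
Gamma^k_ij = (1/2) g^{kl} (d_i g_jl + d_j g_il - d_l g_ij), with g^inv = (1/(EG-F^2)) [[G, -F], [-F, E]]
first partials: E_p = 72*p*q^2, E_q = 72*p^2*q, F_p = 36*q^2 + 54*p^2*q, F_q = 72*p*q + 18*p^3, G_p = 72*p*q + 36*p^3, G_q = 72*q + 36*p^2
D = EG - F^2 = 1 + 36*q^2 + 36*p^2*q + 36*p^2*q^2 + 9*p^4
expanded: Gamma^p_pp = (G E_p - 2F F_p + F E_q)/(2D), Gamma^p_pq = (G E_q - F G_p)/(2D), Gamma^p_qq = (2G F_q - G G_p - F G_q)/(2D), Gamma^q_pp = (2E F_p - E E_q - F E_p)/(2D), Gamma^q_pq = (E G_p - F E_q)/(2D), Gamma^q_qq = (E G_q - 2F F_q + F G_p)/(2D); substitute and cancel common factors


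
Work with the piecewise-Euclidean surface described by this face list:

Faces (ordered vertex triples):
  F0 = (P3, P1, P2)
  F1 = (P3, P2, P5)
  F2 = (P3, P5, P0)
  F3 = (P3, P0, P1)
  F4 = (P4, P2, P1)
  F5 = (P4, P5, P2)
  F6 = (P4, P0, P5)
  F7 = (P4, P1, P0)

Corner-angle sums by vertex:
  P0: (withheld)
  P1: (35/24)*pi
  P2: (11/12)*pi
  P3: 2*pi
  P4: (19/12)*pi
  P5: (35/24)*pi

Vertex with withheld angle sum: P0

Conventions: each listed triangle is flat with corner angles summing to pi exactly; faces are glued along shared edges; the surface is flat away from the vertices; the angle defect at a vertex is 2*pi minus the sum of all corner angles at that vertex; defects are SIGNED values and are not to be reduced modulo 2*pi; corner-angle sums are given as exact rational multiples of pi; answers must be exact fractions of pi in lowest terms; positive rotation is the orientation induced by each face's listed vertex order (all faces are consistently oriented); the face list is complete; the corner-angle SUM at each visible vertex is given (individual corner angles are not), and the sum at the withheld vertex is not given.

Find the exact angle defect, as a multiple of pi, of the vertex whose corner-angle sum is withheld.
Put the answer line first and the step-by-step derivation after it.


Answer: defect(P0) = (17/12)*pi

V = 6, E = 12, F = 8; chi = V - E + F = 2
Gauss-Bonnet: total defect = 2*pi*chi = 4*pi; visible defects sum to (31/12)*pi


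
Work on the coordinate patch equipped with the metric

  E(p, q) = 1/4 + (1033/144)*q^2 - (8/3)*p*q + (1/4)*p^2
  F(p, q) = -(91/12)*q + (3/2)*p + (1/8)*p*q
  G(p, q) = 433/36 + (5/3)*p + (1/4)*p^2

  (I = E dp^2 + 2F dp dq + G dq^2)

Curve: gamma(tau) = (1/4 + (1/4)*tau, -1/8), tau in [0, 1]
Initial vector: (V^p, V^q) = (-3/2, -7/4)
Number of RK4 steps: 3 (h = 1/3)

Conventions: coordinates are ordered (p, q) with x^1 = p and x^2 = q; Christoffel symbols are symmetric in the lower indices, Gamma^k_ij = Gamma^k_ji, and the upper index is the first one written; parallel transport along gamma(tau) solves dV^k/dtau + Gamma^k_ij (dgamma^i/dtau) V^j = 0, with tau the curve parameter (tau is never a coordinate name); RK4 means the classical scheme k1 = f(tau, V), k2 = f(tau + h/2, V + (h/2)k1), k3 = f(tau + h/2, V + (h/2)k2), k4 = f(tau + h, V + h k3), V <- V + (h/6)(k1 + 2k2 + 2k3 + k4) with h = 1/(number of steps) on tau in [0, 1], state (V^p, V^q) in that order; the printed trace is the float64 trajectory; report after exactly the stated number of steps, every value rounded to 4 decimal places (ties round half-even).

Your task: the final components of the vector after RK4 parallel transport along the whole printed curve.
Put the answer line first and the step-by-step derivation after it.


Answer: V^p = -3.3573, V^q = -1.3626

gamma'(tau) = (1/4, 0); f(tau, V)^k = -Gamma^k_ij(gamma(tau)) gamma'^i(tau) V^j; h = 1/3; intermediate values shown to 6 dp
curve data and Christoffel symbols at the stage parameters:
  tau = 0.000000: gamma = (0.250000, -0.125000), gamma' = (0.250000, 0.000000); Gamma_ppp = -0.181005, Gamma_ppq = -4.121957, Gamma_pqq = -26.283363, Gamma_qpp = 0.237010, Gamma_qpq = 0.508243, Gamma_qqq = 2.782330
  tau = 0.166667: gamma = (0.291667, -0.125000), gamma' = (0.250000, 0.000000); Gamma_ppp = -0.199575, Gamma_ppq = -4.217890, Gamma_pqq = -25.735374, Gamma_qpp = 0.242961, Gamma_qpq = 0.536935, Gamma_qqq = 2.834981
  tau = 0.333333: gamma = (0.333333, -0.125000), gamma' = (0.250000, 0.000000); Gamma_ppp = -0.218018, Gamma_ppq = -4.304491, Gamma_pqq = -25.178778, Gamma_qpp = 0.248991, Gamma_qpq = 0.565120, Gamma_qqq = 2.880447
  tau = 0.500000: gamma = (0.375000, -0.125000), gamma' = (0.250000, 0.000000); Gamma_ppp = -0.236239, Gamma_ppq = -4.381911, Gamma_pqq = -24.615419, Gamma_qpp = 0.255086, Gamma_qpq = 0.592683, Gamma_qqq = 2.918939
  tau = 0.666667: gamma = (0.416667, -0.125000), gamma' = (0.250000, 0.000000); Gamma_ppp = -0.254154, Gamma_ppq = -4.450344, Gamma_pqq = -24.047101, Gamma_qpp = 0.261228, Gamma_qpq = 0.619519, Gamma_qqq = 2.950700
  tau = 0.833333: gamma = (0.458333, -0.125000), gamma' = (0.250000, 0.000000); Gamma_ppp = -0.271683, Gamma_ppq = -4.510025, Gamma_pqq = -23.475575, Gamma_qpp = 0.267402, Gamma_qpq = 0.645536, Gamma_qqq = 2.975995
  tau = 1.000000: gamma = (0.500000, -0.125000), gamma' = (0.250000, 0.000000); Gamma_ppp = -0.288758, Gamma_ppq = -4.561225, Gamma_pqq = -22.902523, Gamma_qpp = 0.273590, Gamma_qpq = 0.670655, Gamma_qqq = 2.995111
step 0: V^p = -1.5000, V^q = -1.7500
step 1: k1 = (-1.871233, 0.311235), k2 = (-1.881030, 0.337999), k3 = (-1.876407, 0.337500), k4 = (-1.877999, 0.363652); V <- V + (h/6)(k1 + 2k2 + 2k3 + k4): V^p = -2.1258, V^q = -1.6375
step 2: k1 = (-1.877963, 0.363665), k2 = (-1.871427, 0.389166), k3 = (-1.866707, 0.388467), k4 = (-1.852342, 0.413018); V <- V + (h/6)(k1 + 2k2 + 2k3 + k4): V^p = -2.7484, V^q = -1.5079
step 3: k1 = (-1.852294, 0.413031), k2 = (-1.830188, 0.436609), k3 = (-1.825507, 0.435728), k4 = (-1.796175, 0.458070); V <- V + (h/6)(k1 + 2k2 + 2k3 + k4): V^p = -3.3573, V^q = -1.3626


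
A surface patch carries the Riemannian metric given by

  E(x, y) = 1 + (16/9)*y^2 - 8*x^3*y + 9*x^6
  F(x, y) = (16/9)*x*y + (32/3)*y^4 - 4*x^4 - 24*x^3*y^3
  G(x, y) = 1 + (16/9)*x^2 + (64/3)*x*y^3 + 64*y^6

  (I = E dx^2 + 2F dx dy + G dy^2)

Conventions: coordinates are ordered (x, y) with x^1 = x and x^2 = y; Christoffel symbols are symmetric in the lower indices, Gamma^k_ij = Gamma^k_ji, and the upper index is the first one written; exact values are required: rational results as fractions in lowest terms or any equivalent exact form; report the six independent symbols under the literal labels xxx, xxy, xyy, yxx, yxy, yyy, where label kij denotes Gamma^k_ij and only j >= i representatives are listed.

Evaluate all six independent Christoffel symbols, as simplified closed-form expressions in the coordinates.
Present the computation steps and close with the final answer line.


E = 1 + (16/9)*y^2 - 8*x^3*y + 9*x^6; F = (16/9)*x*y + (32/3)*y^4 - 4*x^4 - 24*x^3*y^3; G = 1 + (16/9)*x^2 + (64/3)*x*y^3 + 64*y^6
Gamma^k_ij = (1/2) g^{kl} (d_i g_jl + d_j g_il - d_l g_ij), with g^inv = (1/(EG-F^2)) [[G, -F], [-F, E]]
first partials: E_x = -24*x^2*y + 54*x^5, E_y = (32/9)*y - 8*x^3, F_x = (16/9)*y - 16*x^3 - 72*x^2*y^3, F_y = (16/9)*x + (128/3)*y^3 - 72*x^3*y^2, G_x = (32/9)*x + (64/3)*y^3, G_y = 64*x*y^2 + 384*y^5
D = EG - F^2 = 1 + (16/9)*y^2 + (16/9)*x^2 + (64/3)*x*y^3 - 8*x^3*y + 64*y^6 + 9*x^6
expanded: Gamma^x_xx = (G E_x - 2F F_x + F E_y)/(2D), Gamma^x_xy = (G E_y - F G_x)/(2D), Gamma^x_yy = (2G F_y - G G_x - F G_y)/(2D), Gamma^y_xx = (2E F_x - E E_y - F E_x)/(2D), Gamma^y_xy = (E G_x - F E_y)/(2D), Gamma^y_yy = (E G_y - 2F F_y + F G_x)/(2D); substitute and cancel common factors

Answer: Gamma_xxx = (243*x^5 - 108*x^2*y)/(81*x^6 - 72*x^3*y + 16*x^2 + 192*x*y^3 + 576*y^6 + 16*y^2 + 9), Gamma_xxy = (-36*x^3 + 16*y)/(81*x^6 - 72*x^3*y + 16*x^2 + 192*x*y^3 + 576*y^6 + 16*y^2 + 9), Gamma_xyy = (-648*x^3*y^2 + 288*y^3)/(81*x^6 - 72*x^3*y + 16*x^2 + 192*x*y^3 + 576*y^6 + 16*y^2 + 9), Gamma_yxx = (-108*x^3 - 648*x^2*y^3)/(81*x^6 - 72*x^3*y + 16*x^2 + 192*x*y^3 + 576*y^6 + 16*y^2 + 9), Gamma_yxy = (16*x + 96*y^3)/(81*x^6 - 72*x^3*y + 16*x^2 + 192*x*y^3 + 576*y^6 + 16*y^2 + 9), Gamma_yyy = (288*x*y^2 + 1728*y^5)/(81*x^6 - 72*x^3*y + 16*x^2 + 192*x*y^3 + 576*y^6 + 16*y^2 + 9)


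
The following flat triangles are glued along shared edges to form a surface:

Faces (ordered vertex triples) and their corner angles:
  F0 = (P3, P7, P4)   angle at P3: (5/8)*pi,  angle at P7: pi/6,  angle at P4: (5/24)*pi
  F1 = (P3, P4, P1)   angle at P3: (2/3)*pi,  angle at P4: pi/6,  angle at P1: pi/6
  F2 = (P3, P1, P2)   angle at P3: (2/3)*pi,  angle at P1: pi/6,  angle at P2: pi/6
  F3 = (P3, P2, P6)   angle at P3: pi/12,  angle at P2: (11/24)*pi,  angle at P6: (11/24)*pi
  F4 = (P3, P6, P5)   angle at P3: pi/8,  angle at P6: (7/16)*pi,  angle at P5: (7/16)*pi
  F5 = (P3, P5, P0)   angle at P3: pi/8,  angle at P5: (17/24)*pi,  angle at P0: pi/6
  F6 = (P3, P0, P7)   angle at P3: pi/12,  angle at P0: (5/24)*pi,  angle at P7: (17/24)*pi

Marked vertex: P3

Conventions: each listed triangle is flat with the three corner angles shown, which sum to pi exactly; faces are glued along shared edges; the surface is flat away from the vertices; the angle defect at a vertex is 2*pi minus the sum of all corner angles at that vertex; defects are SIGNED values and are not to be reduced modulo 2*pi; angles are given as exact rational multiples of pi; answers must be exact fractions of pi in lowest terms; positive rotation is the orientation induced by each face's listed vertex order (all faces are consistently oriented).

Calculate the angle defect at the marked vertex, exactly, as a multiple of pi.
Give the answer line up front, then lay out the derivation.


Answer: defect(P3) = (-3/8)*pi

Sum of corner angles at P3: (19/8)*pi
defect = 2*pi - (19/8)*pi


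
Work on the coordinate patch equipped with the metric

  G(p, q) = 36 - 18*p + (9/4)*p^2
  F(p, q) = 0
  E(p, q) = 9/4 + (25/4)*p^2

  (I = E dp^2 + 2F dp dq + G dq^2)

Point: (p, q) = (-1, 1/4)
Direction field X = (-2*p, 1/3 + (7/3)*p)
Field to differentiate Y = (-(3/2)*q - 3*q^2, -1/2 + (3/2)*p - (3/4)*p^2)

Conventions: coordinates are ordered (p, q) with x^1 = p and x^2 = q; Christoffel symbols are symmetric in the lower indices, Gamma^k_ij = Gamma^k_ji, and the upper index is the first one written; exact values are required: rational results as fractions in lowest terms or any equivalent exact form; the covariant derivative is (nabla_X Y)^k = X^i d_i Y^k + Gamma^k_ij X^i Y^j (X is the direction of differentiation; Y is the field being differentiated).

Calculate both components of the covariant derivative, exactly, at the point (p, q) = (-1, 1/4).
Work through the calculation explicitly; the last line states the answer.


E = 17/2, F = 0, G = 225/4 at the point
E_p = -25/2, E_q = 0, F_p = 0, F_q = 0, G_p = -45/2, G_q = 0
EG - F^2 = 3825/8;  g^inv = (8/3825) * [[225/4, 0], [0, 17/2]]
first-kind symbols [ij,l] = (1/2)(d_i g_jl + d_j g_il - d_l g_ij): [pp,p] = E_p/2 = -25/4, [pp,q] = F_p - E_q/2 = 0, [pq,p] = E_q/2 = 0, [pq,q] = G_p/2 = -45/4, [qq,p] = F_q - G_p/2 = 45/4, [qq,q] = G_q/2 = 0
Gamma^p_ij = (G*[ij,p] - F*[ij,q])/(EG - F^2), Gamma^q_ij = (E*[ij,q] - F*[ij,p])/(EG - F^2)
Gamma_ppp = -25/34, Gamma_ppq = 0, Gamma_pqq = 45/34, Gamma_qpp = 0, Gamma_qpq = -1/5, Gamma_qqq = 0
X = (2, -2), Y = (-9/16, -11/4) at the point

Answer: (nabla_X Y)^p = 3837/272, (nabla_X Y)^q = 55/8


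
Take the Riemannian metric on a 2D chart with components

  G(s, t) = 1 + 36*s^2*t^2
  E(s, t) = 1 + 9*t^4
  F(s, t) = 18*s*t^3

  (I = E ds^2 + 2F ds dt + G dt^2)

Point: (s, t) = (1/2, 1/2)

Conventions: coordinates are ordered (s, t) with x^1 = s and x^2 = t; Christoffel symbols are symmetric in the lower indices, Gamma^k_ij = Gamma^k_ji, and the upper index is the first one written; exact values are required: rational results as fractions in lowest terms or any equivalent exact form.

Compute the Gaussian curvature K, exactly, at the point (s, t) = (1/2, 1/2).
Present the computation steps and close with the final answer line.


E = 25/16, F = 9/8, G = 13/4, EG - F^2 = 61/16 at the point
E_s = 0, E_t = 9/2, F_s = 9/4, F_t = 27/4, G_s = 9, G_t = 9
E_tt = 27, F_st = 27/2, G_ss = 18
Using the Brioschi determinant formula for K from the metric derivatives:
M1 = [[-E_tt/2 + F_st - G_ss/2, E_s/2, F_s - E_t/2], [F_t - G_s/2, E, F], [G_t/2, F, G]] = [[-9, 0, 0], [9/4, 25/16, 9/8], [9/2, 9/8, 13/4]]; det M1 = -549/16
M2 = [[0, E_t/2, G_s/2], [E_t/2, E, F], [G_s/2, F, G]] = [[0, 9/4, 9/2], [9/4, 25/16, 9/8], [9/2, 9/8, 13/4]]; det M2 = -405/16
det M1 - det M2 = -9; K = -9 / (61/16)^2 = -2304/3721

Answer: K = -2304/3721


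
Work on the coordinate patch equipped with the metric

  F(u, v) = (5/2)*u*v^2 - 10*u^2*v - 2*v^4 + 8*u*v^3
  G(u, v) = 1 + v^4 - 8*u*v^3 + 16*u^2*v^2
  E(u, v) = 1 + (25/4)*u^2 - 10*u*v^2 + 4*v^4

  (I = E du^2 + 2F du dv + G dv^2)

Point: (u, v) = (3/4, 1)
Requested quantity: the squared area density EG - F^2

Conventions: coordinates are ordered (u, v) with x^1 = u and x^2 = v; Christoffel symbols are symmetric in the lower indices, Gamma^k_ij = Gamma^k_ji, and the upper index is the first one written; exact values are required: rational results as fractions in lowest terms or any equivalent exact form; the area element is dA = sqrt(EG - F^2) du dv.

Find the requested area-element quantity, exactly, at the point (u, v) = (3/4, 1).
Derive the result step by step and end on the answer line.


E = 65/64, F = 1/4, G = 5; EG - F^2 = 321/64

Answer: EG - F^2 = 321/64
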